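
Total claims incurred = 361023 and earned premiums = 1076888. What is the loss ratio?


Loss ratio = claims / premiums
= 361023 / 1076888
= 0.3352


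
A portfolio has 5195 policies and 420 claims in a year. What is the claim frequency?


frequency = claims / policies
= 420 / 5195
= 0.0808


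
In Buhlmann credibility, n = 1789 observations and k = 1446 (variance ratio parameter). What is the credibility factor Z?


Z = n / (n + k)
= 1789 / (1789 + 1446)
= 1789 / 3235
= 0.553


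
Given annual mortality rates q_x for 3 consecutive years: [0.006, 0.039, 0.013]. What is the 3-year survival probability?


p_k = 1 - q_k for each year
Survival = product of (1 - q_k)
= 0.994 * 0.961 * 0.987
= 0.9428


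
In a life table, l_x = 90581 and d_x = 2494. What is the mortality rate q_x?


q_x = d_x / l_x
= 2494 / 90581
= 0.0275


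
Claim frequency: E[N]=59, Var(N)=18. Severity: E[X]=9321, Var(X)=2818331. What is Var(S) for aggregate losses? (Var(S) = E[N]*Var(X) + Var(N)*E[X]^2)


Var(S) = E[N]*Var(X) + Var(N)*E[X]^2
= 59*2818331 + 18*9321^2
= 166281529 + 1563858738
= 1.7301e+09


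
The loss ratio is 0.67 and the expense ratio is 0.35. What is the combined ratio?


Combined ratio = loss ratio + expense ratio
= 0.67 + 0.35
= 1.02


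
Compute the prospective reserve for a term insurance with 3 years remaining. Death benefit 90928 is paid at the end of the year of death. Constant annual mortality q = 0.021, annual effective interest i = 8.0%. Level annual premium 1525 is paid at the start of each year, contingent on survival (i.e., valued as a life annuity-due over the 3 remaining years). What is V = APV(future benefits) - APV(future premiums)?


v = 1/(1+i) = 0.925926
APV(future benefits) per unit = sum_{k=0}^{2} k_p_x * q * v^(k+1) = 0.053048
APV(future benefits) = 90928 * 0.053048 = 4823.5615
Life annuity-due factor ä_{x:3} = sum_{k=0}^{2} k_p_x * v^k = 2.72819
APV(future premiums) = 1525 * 2.72819 = 4160.49
V = 4823.5615 - 4160.49
= 663.0715


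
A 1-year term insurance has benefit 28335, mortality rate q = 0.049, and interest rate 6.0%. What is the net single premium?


NSP = benefit * q * v
v = 1/(1+i) = 0.943396
NSP = 28335 * 0.049 * 0.943396
= 1309.8255


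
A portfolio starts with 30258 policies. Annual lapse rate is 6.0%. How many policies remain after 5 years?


remaining = initial * (1 - lapse)^years
= 30258 * (1 - 0.06)^5
= 30258 * 0.733904
= 22206.4679


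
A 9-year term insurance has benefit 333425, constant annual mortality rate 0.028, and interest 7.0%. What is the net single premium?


NSP = benefit * sum_{k=0}^{n-1} k_p_x * q * v^(k+1)
With constant q=0.028, v=0.934579
Sum = 0.165356
NSP = 333425 * 0.165356
= 55133.977


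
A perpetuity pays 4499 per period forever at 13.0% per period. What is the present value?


PV = PMT / i
= 4499 / 0.13
= 34607.6923


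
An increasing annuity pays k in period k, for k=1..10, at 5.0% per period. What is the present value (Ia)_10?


(Ia)_n = sum_{k=1}^{n} k * v^k, v = 1/(1+i)
v = 0.952381
Sum computed term by term:
(Ia)_10 = 39.3738


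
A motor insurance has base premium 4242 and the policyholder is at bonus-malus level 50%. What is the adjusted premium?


adjusted = base * BM_level / 100
= 4242 * 50 / 100
= 4242 * 0.5
= 2121.0


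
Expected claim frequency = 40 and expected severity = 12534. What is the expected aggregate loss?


E[S] = E[N] * E[X]
= 40 * 12534
= 501360


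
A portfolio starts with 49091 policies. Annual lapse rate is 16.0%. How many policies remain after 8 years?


remaining = initial * (1 - lapse)^years
= 49091 * (1 - 0.16)^8
= 49091 * 0.247876
= 12168.4754


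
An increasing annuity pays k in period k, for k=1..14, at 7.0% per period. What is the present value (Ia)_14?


(Ia)_n = sum_{k=1}^{n} k * v^k, v = 1/(1+i)
v = 0.934579
Sum computed term by term:
(Ia)_14 = 56.1173


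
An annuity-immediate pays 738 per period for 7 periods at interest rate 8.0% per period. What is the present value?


PV = PMT * (1 - (1+i)^(-n)) / i
= 738 * (1 - (1+0.08)^(-7)) / 0.08
= 738 * (1 - 0.58349) / 0.08
= 738 * 5.20637
= 3842.3011


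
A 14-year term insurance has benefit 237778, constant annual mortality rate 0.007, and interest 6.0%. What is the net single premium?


NSP = benefit * sum_{k=0}^{n-1} k_p_x * q * v^(k+1)
With constant q=0.007, v=0.943396
Sum = 0.062595
NSP = 237778 * 0.062595
= 14883.7863


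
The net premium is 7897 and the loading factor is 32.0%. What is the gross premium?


Gross = net * (1 + loading)
= 7897 * (1 + 0.32)
= 7897 * 1.32
= 10424.04


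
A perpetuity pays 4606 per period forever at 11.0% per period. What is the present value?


PV = PMT / i
= 4606 / 0.11
= 41872.7273


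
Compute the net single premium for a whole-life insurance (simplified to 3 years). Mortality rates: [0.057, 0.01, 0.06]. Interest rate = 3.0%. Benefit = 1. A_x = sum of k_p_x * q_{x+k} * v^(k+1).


v = 0.970874
Year 0: k_p_x=1.0, q=0.057, term=0.05534
Year 1: k_p_x=0.943, q=0.01, term=0.008889
Year 2: k_p_x=0.93357, q=0.06, term=0.051261
A_x = 0.1155


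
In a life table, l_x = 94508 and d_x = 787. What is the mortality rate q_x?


q_x = d_x / l_x
= 787 / 94508
= 0.0083


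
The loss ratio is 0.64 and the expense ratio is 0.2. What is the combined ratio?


Combined ratio = loss ratio + expense ratio
= 0.64 + 0.2
= 0.84


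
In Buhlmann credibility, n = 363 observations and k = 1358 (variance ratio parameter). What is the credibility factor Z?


Z = n / (n + k)
= 363 / (363 + 1358)
= 363 / 1721
= 0.2109


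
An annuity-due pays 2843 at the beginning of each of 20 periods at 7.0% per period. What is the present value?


PV_due = PMT * (1-(1+i)^(-n))/i * (1+i)
PV_immediate = 30118.7825
PV_due = 30118.7825 * 1.07
= 32227.0973


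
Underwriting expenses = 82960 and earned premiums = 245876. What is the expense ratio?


Expense ratio = expenses / premiums
= 82960 / 245876
= 0.3374


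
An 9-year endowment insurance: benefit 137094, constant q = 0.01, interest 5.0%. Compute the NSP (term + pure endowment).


Term component = 9394.1067
Pure endowment = 9_p_x * v^9 * benefit = 0.913517 * 0.644609 * 137094 = 80729.3597
NSP = 90123.4664


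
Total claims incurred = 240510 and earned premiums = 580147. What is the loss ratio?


Loss ratio = claims / premiums
= 240510 / 580147
= 0.4146


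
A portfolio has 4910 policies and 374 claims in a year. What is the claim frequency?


frequency = claims / policies
= 374 / 4910
= 0.0762


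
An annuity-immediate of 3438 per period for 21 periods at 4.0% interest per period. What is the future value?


FV = PMT * ((1+i)^n - 1) / i
= 3438 * ((1.04)^21 - 1) / 0.04
= 3438 * (2.278768 - 1) / 0.04
= 109910.1155


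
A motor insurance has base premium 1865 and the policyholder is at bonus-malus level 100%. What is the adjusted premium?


adjusted = base * BM_level / 100
= 1865 * 100 / 100
= 1865 * 1.0
= 1865.0


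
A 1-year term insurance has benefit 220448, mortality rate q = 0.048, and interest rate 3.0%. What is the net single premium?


NSP = benefit * q * v
v = 1/(1+i) = 0.970874
NSP = 220448 * 0.048 * 0.970874
= 10273.3049


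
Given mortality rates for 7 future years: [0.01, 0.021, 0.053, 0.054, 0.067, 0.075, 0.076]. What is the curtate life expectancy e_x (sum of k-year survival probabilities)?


e_x = sum_{k=1}^{n} k_p_x
k_p_x values:
  1_p_x = 0.99
  2_p_x = 0.96921
  3_p_x = 0.917842
  4_p_x = 0.868278
  5_p_x = 0.810104
  6_p_x = 0.749346
  7_p_x = 0.692396
e_x = 5.9972


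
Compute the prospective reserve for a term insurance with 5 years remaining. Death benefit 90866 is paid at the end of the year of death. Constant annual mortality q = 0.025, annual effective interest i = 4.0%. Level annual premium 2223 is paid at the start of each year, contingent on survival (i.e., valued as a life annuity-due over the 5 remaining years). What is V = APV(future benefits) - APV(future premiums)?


v = 1/(1+i) = 0.961538
APV(future benefits) per unit = sum_{k=0}^{4} k_p_x * q * v^(k+1) = 0.106078
APV(future benefits) = 90866 * 0.106078 = 9638.9103
Life annuity-due factor ä_{x:5} = sum_{k=0}^{4} k_p_x * v^k = 4.412857
APV(future premiums) = 2223 * 4.412857 = 9809.7812
V = 9638.9103 - 9809.7812
= -170.8709


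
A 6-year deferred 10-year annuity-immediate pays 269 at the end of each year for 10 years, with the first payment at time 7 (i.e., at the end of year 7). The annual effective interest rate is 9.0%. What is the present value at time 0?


PV at time 6 of the 10-year annuity-immediate:
a_n = 269 * (1-(1+0.09)^(-10))/0.09 = 1726.3499
Discount back 6 years to time 0:
PV = 1726.3499 * (1+0.09)^(-6)
= 1726.3499 * 0.596267
= 1029.3661


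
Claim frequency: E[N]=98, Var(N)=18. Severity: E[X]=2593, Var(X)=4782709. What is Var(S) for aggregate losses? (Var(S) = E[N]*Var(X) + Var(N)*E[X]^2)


Var(S) = E[N]*Var(X) + Var(N)*E[X]^2
= 98*4782709 + 18*2593^2
= 468705482 + 121025682
= 5.8973e+08


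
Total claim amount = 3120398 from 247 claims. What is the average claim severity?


severity = total / number
= 3120398 / 247
= 12633.1903


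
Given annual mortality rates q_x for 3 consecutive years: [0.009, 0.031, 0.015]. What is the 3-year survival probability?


p_k = 1 - q_k for each year
Survival = product of (1 - q_k)
= 0.991 * 0.969 * 0.985
= 0.9459


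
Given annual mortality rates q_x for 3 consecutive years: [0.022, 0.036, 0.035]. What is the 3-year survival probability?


p_k = 1 - q_k for each year
Survival = product of (1 - q_k)
= 0.978 * 0.964 * 0.965
= 0.9098


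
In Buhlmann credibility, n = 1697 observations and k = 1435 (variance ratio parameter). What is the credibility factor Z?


Z = n / (n + k)
= 1697 / (1697 + 1435)
= 1697 / 3132
= 0.5418


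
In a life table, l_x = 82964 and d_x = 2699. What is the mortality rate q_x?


q_x = d_x / l_x
= 2699 / 82964
= 0.0325


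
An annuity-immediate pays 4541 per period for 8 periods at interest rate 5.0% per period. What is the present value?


PV = PMT * (1 - (1+i)^(-n)) / i
= 4541 * (1 - (1+0.05)^(-8)) / 0.05
= 4541 * (1 - 0.676839) / 0.05
= 4541 * 6.463213
= 29349.4491


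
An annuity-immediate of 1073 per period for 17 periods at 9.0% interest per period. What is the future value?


FV = PMT * ((1+i)^n - 1) / i
= 1073 * ((1.09)^17 - 1) / 0.09
= 1073 * (4.327633 - 1) / 0.09
= 39672.785


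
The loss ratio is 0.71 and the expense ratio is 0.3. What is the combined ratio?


Combined ratio = loss ratio + expense ratio
= 0.71 + 0.3
= 1.01


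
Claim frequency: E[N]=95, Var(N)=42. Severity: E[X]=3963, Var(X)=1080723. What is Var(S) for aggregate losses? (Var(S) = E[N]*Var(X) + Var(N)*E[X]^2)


Var(S) = E[N]*Var(X) + Var(N)*E[X]^2
= 95*1080723 + 42*3963^2
= 102668685 + 659625498
= 7.6229e+08


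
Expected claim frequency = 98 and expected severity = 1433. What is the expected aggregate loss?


E[S] = E[N] * E[X]
= 98 * 1433
= 140434


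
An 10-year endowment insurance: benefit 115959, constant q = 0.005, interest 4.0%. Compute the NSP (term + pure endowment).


Term component = 4605.6863
Pure endowment = 10_p_x * v^10 * benefit = 0.95111 * 0.675564 * 115959 = 74507.8233
NSP = 79113.5096


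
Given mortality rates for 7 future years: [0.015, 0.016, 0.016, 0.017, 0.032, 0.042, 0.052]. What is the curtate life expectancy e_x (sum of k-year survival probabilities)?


e_x = sum_{k=1}^{n} k_p_x
k_p_x values:
  1_p_x = 0.985
  2_p_x = 0.96924
  3_p_x = 0.953732
  4_p_x = 0.937519
  5_p_x = 0.907518
  6_p_x = 0.869402
  7_p_x = 0.824193
e_x = 6.4466


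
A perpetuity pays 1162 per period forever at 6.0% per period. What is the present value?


PV = PMT / i
= 1162 / 0.06
= 19366.6667


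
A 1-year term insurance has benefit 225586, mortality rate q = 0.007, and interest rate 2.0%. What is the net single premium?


NSP = benefit * q * v
v = 1/(1+i) = 0.980392
NSP = 225586 * 0.007 * 0.980392
= 1548.1392


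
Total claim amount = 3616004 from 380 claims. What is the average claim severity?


severity = total / number
= 3616004 / 380
= 9515.8


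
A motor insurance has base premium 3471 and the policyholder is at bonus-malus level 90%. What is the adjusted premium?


adjusted = base * BM_level / 100
= 3471 * 90 / 100
= 3471 * 0.9
= 3123.9


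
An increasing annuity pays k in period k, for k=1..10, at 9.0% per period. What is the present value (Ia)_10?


(Ia)_n = sum_{k=1}^{n} k * v^k, v = 1/(1+i)
v = 0.917431
Sum computed term by term:
(Ia)_10 = 30.7904


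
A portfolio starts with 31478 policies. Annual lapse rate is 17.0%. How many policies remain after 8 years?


remaining = initial * (1 - lapse)^years
= 31478 * (1 - 0.17)^8
= 31478 * 0.225229
= 7089.7655


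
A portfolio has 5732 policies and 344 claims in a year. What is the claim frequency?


frequency = claims / policies
= 344 / 5732
= 0.06


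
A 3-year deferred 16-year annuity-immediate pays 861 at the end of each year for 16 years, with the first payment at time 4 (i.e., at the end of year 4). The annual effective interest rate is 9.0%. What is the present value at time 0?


PV at time 3 of the 16-year annuity-immediate:
a_n = 861 * (1-(1+0.09)^(-16))/0.09 = 7157.1126
Discount back 3 years to time 0:
PV = 7157.1126 * (1+0.09)^(-3)
= 7157.1126 * 0.772183
= 5526.6041


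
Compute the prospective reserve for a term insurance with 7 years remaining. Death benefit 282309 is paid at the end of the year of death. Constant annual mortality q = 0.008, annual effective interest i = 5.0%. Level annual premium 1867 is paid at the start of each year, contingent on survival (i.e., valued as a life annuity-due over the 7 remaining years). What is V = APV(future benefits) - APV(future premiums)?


v = 1/(1+i) = 0.952381
APV(future benefits) per unit = sum_{k=0}^{6} k_p_x * q * v^(k+1) = 0.045265
APV(future benefits) = 282309 * 0.045265 = 12778.8358
Life annuity-due factor ä_{x:7} = sum_{k=0}^{6} k_p_x * v^k = 5.941087
APV(future premiums) = 1867 * 5.941087 = 11092.0085
V = 12778.8358 - 11092.0085
= 1686.8272


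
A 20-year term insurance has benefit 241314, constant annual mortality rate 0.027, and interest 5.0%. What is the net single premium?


NSP = benefit * sum_{k=0}^{n-1} k_p_x * q * v^(k+1)
With constant q=0.027, v=0.952381
Sum = 0.274205
NSP = 241314 * 0.274205
= 66169.5705


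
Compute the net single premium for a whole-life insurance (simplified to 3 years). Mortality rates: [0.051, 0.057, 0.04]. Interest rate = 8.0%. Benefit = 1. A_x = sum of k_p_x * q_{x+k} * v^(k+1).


v = 0.925926
Year 0: k_p_x=1.0, q=0.051, term=0.047222
Year 1: k_p_x=0.949, q=0.057, term=0.046376
Year 2: k_p_x=0.894907, q=0.04, term=0.028416
A_x = 0.122


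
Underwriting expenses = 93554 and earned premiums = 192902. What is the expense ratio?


Expense ratio = expenses / premiums
= 93554 / 192902
= 0.485


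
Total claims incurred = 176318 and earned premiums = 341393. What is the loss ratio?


Loss ratio = claims / premiums
= 176318 / 341393
= 0.5165


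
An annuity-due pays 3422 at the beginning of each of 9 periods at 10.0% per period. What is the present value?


PV_due = PMT * (1-(1+i)^(-n))/i * (1+i)
PV_immediate = 19707.3795
PV_due = 19707.3795 * 1.1
= 21678.1174


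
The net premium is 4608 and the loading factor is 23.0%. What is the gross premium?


Gross = net * (1 + loading)
= 4608 * (1 + 0.23)
= 4608 * 1.23
= 5667.84


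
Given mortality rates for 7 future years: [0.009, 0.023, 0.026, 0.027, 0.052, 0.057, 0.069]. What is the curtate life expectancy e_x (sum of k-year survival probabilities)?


e_x = sum_{k=1}^{n} k_p_x
k_p_x values:
  1_p_x = 0.991
  2_p_x = 0.968207
  3_p_x = 0.943034
  4_p_x = 0.917572
  5_p_x = 0.869858
  6_p_x = 0.820276
  7_p_x = 0.763677
e_x = 6.2736


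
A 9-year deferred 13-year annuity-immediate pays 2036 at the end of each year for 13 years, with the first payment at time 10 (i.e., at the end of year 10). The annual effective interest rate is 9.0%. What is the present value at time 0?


PV at time 9 of the 13-year annuity-immediate:
a_n = 2036 * (1-(1+0.09)^(-13))/0.09 = 15243.3364
Discount back 9 years to time 0:
PV = 15243.3364 * (1+0.09)^(-9)
= 15243.3364 * 0.460428
= 7018.4555


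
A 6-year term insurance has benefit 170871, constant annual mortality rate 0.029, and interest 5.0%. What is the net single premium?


NSP = benefit * sum_{k=0}^{n-1} k_p_x * q * v^(k+1)
With constant q=0.029, v=0.952381
Sum = 0.1375
NSP = 170871 * 0.1375
= 23494.7483


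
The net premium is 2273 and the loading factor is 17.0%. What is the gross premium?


Gross = net * (1 + loading)
= 2273 * (1 + 0.17)
= 2273 * 1.17
= 2659.41


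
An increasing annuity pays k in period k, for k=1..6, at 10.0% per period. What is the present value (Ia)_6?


(Ia)_n = sum_{k=1}^{n} k * v^k, v = 1/(1+i)
v = 0.909091
Sum computed term by term:
(Ia)_6 = 14.0394


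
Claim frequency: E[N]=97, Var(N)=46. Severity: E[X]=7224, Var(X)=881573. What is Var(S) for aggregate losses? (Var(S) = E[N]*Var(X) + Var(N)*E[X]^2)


Var(S) = E[N]*Var(X) + Var(N)*E[X]^2
= 97*881573 + 46*7224^2
= 85512581 + 2400564096
= 2.4861e+09


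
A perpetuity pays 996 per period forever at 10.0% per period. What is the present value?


PV = PMT / i
= 996 / 0.1
= 9960.0


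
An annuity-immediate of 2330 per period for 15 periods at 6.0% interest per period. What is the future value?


FV = PMT * ((1+i)^n - 1) / i
= 2330 * ((1.06)^15 - 1) / 0.06
= 2330 * (2.396558 - 1) / 0.06
= 54233.0098


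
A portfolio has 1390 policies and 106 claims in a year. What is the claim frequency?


frequency = claims / policies
= 106 / 1390
= 0.0763


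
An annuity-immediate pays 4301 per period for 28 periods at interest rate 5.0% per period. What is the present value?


PV = PMT * (1 - (1+i)^(-n)) / i
= 4301 * (1 - (1+0.05)^(-28)) / 0.05
= 4301 * (1 - 0.255094) / 0.05
= 4301 * 14.898127
= 64076.8453


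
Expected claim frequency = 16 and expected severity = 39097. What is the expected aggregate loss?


E[S] = E[N] * E[X]
= 16 * 39097
= 625552


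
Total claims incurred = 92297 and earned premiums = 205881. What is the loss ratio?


Loss ratio = claims / premiums
= 92297 / 205881
= 0.4483


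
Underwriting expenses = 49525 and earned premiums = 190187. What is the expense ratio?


Expense ratio = expenses / premiums
= 49525 / 190187
= 0.2604


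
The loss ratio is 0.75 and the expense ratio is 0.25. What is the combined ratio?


Combined ratio = loss ratio + expense ratio
= 0.75 + 0.25
= 1.0


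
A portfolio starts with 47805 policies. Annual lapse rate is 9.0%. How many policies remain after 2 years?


remaining = initial * (1 - lapse)^years
= 47805 * (1 - 0.09)^2
= 47805 * 0.8281
= 39587.3205


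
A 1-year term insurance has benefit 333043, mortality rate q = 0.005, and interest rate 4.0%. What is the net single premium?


NSP = benefit * q * v
v = 1/(1+i) = 0.961538
NSP = 333043 * 0.005 * 0.961538
= 1601.1683


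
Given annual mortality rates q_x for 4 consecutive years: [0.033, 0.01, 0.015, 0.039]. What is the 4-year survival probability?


p_k = 1 - q_k for each year
Survival = product of (1 - q_k)
= 0.967 * 0.99 * 0.985 * 0.961
= 0.9062


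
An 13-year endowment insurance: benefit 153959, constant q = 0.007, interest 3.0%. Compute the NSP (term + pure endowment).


Term component = 11024.0801
Pure endowment = 13_p_x * v^13 * benefit = 0.912726 * 0.680951 * 153959 = 95688.8623
NSP = 106712.9424


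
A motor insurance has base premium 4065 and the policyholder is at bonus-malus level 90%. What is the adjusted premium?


adjusted = base * BM_level / 100
= 4065 * 90 / 100
= 4065 * 0.9
= 3658.5


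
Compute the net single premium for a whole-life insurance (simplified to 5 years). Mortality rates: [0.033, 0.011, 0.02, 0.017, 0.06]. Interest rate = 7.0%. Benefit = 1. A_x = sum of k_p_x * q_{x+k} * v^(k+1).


v = 0.934579
Year 0: k_p_x=1.0, q=0.033, term=0.030841
Year 1: k_p_x=0.967, q=0.011, term=0.009291
Year 2: k_p_x=0.956363, q=0.02, term=0.015614
Year 3: k_p_x=0.937236, q=0.017, term=0.012155
Year 4: k_p_x=0.921303, q=0.06, term=0.039413
A_x = 0.1073


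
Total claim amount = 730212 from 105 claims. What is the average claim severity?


severity = total / number
= 730212 / 105
= 6954.4


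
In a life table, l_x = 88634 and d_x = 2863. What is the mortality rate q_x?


q_x = d_x / l_x
= 2863 / 88634
= 0.0323


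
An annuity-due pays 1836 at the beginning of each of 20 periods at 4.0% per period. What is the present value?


PV_due = PMT * (1-(1+i)^(-n))/i * (1+i)
PV_immediate = 24951.8392
PV_due = 24951.8392 * 1.04
= 25949.9127


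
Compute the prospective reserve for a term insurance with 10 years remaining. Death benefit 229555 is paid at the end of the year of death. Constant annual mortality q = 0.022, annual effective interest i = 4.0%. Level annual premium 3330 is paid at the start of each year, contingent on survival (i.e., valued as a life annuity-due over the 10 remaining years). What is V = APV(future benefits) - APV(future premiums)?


v = 1/(1+i) = 0.961538
APV(future benefits) per unit = sum_{k=0}^{9} k_p_x * q * v^(k+1) = 0.162934
APV(future benefits) = 229555 * 0.162934 = 37402.2623
Life annuity-due factor ä_{x:10} = sum_{k=0}^{9} k_p_x * v^k = 7.702324
APV(future premiums) = 3330 * 7.702324 = 25648.7384
V = 37402.2623 - 25648.7384
= 11753.524


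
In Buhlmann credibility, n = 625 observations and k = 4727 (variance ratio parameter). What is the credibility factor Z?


Z = n / (n + k)
= 625 / (625 + 4727)
= 625 / 5352
= 0.1168


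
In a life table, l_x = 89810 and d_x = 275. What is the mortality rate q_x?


q_x = d_x / l_x
= 275 / 89810
= 0.0031


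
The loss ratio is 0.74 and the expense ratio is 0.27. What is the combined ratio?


Combined ratio = loss ratio + expense ratio
= 0.74 + 0.27
= 1.01


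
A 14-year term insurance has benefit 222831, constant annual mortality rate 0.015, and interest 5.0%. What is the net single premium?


NSP = benefit * sum_{k=0}^{n-1} k_p_x * q * v^(k+1)
With constant q=0.015, v=0.952381
Sum = 0.136442
NSP = 222831 * 0.136442
= 30403.611


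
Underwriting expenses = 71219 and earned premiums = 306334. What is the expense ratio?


Expense ratio = expenses / premiums
= 71219 / 306334
= 0.2325


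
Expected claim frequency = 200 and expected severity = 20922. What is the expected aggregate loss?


E[S] = E[N] * E[X]
= 200 * 20922
= 4.1844e+06


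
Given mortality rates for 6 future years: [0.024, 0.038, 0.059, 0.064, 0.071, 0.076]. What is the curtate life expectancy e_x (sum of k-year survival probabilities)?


e_x = sum_{k=1}^{n} k_p_x
k_p_x values:
  1_p_x = 0.976
  2_p_x = 0.938912
  3_p_x = 0.883516
  4_p_x = 0.826971
  5_p_x = 0.768256
  6_p_x = 0.709869
e_x = 5.1035


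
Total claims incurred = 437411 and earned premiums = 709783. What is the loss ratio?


Loss ratio = claims / premiums
= 437411 / 709783
= 0.6163


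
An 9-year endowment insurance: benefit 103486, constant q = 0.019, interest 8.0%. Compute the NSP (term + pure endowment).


Term component = 11500.9303
Pure endowment = 9_p_x * v^9 * benefit = 0.841436 * 0.500249 * 103486 = 43560.1
NSP = 55061.0303


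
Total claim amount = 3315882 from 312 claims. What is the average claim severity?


severity = total / number
= 3315882 / 312
= 10627.8269


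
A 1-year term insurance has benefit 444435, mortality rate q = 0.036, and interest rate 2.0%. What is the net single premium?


NSP = benefit * q * v
v = 1/(1+i) = 0.980392
NSP = 444435 * 0.036 * 0.980392
= 15685.9412


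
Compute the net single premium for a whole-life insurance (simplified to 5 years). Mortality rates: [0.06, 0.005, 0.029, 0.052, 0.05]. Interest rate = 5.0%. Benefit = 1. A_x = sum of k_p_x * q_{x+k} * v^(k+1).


v = 0.952381
Year 0: k_p_x=1.0, q=0.06, term=0.057143
Year 1: k_p_x=0.94, q=0.005, term=0.004263
Year 2: k_p_x=0.9353, q=0.029, term=0.02343
Year 3: k_p_x=0.908176, q=0.052, term=0.038852
Year 4: k_p_x=0.860951, q=0.05, term=0.033729
A_x = 0.1574


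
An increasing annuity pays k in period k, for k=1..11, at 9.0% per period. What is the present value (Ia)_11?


(Ia)_n = sum_{k=1}^{n} k * v^k, v = 1/(1+i)
v = 0.917431
Sum computed term by term:
(Ia)_11 = 35.0533


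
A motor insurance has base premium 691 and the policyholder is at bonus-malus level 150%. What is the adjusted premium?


adjusted = base * BM_level / 100
= 691 * 150 / 100
= 691 * 1.5
= 1036.5


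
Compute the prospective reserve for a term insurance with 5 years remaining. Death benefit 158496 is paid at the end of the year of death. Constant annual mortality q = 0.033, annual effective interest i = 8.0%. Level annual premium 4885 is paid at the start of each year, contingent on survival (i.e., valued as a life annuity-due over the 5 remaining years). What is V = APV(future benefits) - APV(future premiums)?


v = 1/(1+i) = 0.925926
APV(future benefits) per unit = sum_{k=0}^{4} k_p_x * q * v^(k+1) = 0.123981
APV(future benefits) = 158496 * 0.123981 = 19650.5413
Life annuity-due factor ä_{x:5} = sum_{k=0}^{4} k_p_x * v^k = 4.05757
APV(future premiums) = 4885 * 4.05757 = 19821.2297
V = 19650.5413 - 19821.2297
= -170.6884


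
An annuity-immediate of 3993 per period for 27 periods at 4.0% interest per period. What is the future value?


FV = PMT * ((1+i)^n - 1) / i
= 3993 * ((1.04)^27 - 1) / 0.04
= 3993 * (2.883369 - 1) / 0.04
= 188007.2681


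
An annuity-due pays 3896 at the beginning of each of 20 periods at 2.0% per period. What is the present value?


PV_due = PMT * (1-(1+i)^(-n))/i * (1+i)
PV_immediate = 63705.1843
PV_due = 63705.1843 * 1.02
= 64979.288


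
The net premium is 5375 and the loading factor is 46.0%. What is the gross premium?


Gross = net * (1 + loading)
= 5375 * (1 + 0.46)
= 5375 * 1.46
= 7847.5


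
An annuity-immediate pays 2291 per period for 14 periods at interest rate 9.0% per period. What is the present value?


PV = PMT * (1 - (1+i)^(-n)) / i
= 2291 * (1 - (1+0.09)^(-14)) / 0.09
= 2291 * (1 - 0.299246) / 0.09
= 2291 * 7.78615
= 17838.0705


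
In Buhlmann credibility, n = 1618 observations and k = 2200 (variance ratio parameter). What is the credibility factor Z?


Z = n / (n + k)
= 1618 / (1618 + 2200)
= 1618 / 3818
= 0.4238


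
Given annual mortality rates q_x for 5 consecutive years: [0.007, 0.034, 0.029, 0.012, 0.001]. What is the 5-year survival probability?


p_k = 1 - q_k for each year
Survival = product of (1 - q_k)
= 0.993 * 0.966 * 0.971 * 0.988 * 0.999
= 0.9193


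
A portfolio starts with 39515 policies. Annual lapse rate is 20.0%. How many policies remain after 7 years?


remaining = initial * (1 - lapse)^years
= 39515 * (1 - 0.2)^7
= 39515 * 0.209715
= 8286.8961


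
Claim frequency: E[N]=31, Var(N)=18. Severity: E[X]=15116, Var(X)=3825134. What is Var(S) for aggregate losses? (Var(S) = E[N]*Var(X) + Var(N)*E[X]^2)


Var(S) = E[N]*Var(X) + Var(N)*E[X]^2
= 31*3825134 + 18*15116^2
= 118579154 + 4112882208
= 4.2315e+09


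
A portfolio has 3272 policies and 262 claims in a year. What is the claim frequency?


frequency = claims / policies
= 262 / 3272
= 0.0801


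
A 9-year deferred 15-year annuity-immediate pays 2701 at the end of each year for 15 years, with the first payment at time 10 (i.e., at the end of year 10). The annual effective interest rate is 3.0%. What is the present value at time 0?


PV at time 9 of the 15-year annuity-immediate:
a_n = 2701 * (1-(1+0.03)^(-15))/0.03 = 32244.3627
Discount back 9 years to time 0:
PV = 32244.3627 * (1+0.03)^(-9)
= 32244.3627 * 0.766417
= 24712.6191


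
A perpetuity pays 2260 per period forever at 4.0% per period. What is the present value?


PV = PMT / i
= 2260 / 0.04
= 56500.0


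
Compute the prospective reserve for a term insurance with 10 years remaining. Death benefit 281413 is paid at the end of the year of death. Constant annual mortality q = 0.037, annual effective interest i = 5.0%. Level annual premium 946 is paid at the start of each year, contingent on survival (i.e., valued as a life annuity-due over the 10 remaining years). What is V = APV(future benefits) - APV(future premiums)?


v = 1/(1+i) = 0.952381
APV(future benefits) per unit = sum_{k=0}^{9} k_p_x * q * v^(k+1) = 0.246205
APV(future benefits) = 281413 * 0.246205 = 69285.3397
Life annuity-due factor ä_{x:10} = sum_{k=0}^{9} k_p_x * v^k = 6.986904
APV(future premiums) = 946 * 6.986904 = 6609.6111
V = 69285.3397 - 6609.6111
= 62675.7286


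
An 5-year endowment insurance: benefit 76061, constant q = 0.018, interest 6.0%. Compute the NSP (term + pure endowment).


Term component = 5574.987
Pure endowment = 5_p_x * v^5 * benefit = 0.913182 * 0.747258 * 76061 = 51902.7231
NSP = 57477.71


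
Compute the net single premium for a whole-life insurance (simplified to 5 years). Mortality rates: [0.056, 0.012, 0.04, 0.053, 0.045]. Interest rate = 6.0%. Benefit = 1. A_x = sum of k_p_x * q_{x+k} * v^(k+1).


v = 0.943396
Year 0: k_p_x=1.0, q=0.056, term=0.05283
Year 1: k_p_x=0.944, q=0.012, term=0.010082
Year 2: k_p_x=0.932672, q=0.04, term=0.031324
Year 3: k_p_x=0.895365, q=0.053, term=0.037588
Year 4: k_p_x=0.847911, q=0.045, term=0.028512
A_x = 0.1603


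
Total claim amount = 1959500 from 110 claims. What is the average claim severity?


severity = total / number
= 1959500 / 110
= 17813.6364


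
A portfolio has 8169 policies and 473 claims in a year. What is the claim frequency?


frequency = claims / policies
= 473 / 8169
= 0.0579


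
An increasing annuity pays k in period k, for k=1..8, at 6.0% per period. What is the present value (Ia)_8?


(Ia)_n = sum_{k=1}^{n} k * v^k, v = 1/(1+i)
v = 0.943396
Sum computed term by term:
(Ia)_8 = 26.0514


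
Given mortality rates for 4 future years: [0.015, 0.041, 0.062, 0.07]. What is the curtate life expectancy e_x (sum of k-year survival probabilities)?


e_x = sum_{k=1}^{n} k_p_x
k_p_x values:
  1_p_x = 0.985
  2_p_x = 0.944615
  3_p_x = 0.886049
  4_p_x = 0.824025
e_x = 3.6397


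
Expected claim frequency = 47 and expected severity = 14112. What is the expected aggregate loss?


E[S] = E[N] * E[X]
= 47 * 14112
= 663264


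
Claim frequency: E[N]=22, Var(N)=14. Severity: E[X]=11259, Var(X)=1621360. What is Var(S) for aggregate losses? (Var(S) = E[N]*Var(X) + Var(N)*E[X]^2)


Var(S) = E[N]*Var(X) + Var(N)*E[X]^2
= 22*1621360 + 14*11259^2
= 35669920 + 1774711134
= 1.8104e+09


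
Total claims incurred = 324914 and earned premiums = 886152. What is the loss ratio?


Loss ratio = claims / premiums
= 324914 / 886152
= 0.3667


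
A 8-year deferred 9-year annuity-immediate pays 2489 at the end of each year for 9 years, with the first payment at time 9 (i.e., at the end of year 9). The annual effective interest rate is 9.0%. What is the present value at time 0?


PV at time 8 of the 9-year annuity-immediate:
a_n = 2489 * (1-(1+0.09)^(-9))/0.09 = 14922.1695
Discount back 8 years to time 0:
PV = 14922.1695 * (1+0.09)^(-8)
= 14922.1695 * 0.501866
= 7488.9337


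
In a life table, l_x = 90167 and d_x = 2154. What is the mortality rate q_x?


q_x = d_x / l_x
= 2154 / 90167
= 0.0239


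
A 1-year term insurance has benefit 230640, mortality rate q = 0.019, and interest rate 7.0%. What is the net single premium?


NSP = benefit * q * v
v = 1/(1+i) = 0.934579
NSP = 230640 * 0.019 * 0.934579
= 4095.4766


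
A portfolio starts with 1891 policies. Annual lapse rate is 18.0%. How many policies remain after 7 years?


remaining = initial * (1 - lapse)^years
= 1891 * (1 - 0.18)^7
= 1891 * 0.249285
= 471.3988


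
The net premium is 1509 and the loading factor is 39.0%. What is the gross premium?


Gross = net * (1 + loading)
= 1509 * (1 + 0.39)
= 1509 * 1.39
= 2097.51


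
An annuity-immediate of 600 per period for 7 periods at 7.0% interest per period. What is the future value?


FV = PMT * ((1+i)^n - 1) / i
= 600 * ((1.07)^7 - 1) / 0.07
= 600 * (1.605781 - 1) / 0.07
= 5192.4127


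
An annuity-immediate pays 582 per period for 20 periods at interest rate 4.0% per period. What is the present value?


PV = PMT * (1 - (1+i)^(-n)) / i
= 582 * (1 - (1+0.04)^(-20)) / 0.04
= 582 * (1 - 0.456387) / 0.04
= 582 * 13.590326
= 7909.5699


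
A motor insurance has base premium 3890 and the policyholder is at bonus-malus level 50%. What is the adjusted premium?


adjusted = base * BM_level / 100
= 3890 * 50 / 100
= 3890 * 0.5
= 1945.0


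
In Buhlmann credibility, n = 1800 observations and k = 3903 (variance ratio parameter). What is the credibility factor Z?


Z = n / (n + k)
= 1800 / (1800 + 3903)
= 1800 / 5703
= 0.3156


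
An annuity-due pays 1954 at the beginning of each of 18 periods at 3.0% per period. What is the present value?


PV_due = PMT * (1-(1+i)^(-n))/i * (1+i)
PV_immediate = 26874.3646
PV_due = 26874.3646 * 1.03
= 27680.5955


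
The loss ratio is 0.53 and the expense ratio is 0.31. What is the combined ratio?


Combined ratio = loss ratio + expense ratio
= 0.53 + 0.31
= 0.84


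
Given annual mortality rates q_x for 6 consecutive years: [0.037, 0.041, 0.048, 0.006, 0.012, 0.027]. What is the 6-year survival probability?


p_k = 1 - q_k for each year
Survival = product of (1 - q_k)
= 0.963 * 0.959 * 0.952 * 0.994 * 0.988 * 0.973
= 0.8401


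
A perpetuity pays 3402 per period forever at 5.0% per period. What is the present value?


PV = PMT / i
= 3402 / 0.05
= 68040.0


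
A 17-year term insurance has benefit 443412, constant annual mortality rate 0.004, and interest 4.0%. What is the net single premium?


NSP = benefit * sum_{k=0}^{n-1} k_p_x * q * v^(k+1)
With constant q=0.004, v=0.961538
Sum = 0.047313
NSP = 443412 * 0.047313
= 20979.074


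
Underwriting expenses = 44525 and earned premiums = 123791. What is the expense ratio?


Expense ratio = expenses / premiums
= 44525 / 123791
= 0.3597


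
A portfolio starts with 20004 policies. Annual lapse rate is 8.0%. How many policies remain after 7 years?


remaining = initial * (1 - lapse)^years
= 20004 * (1 - 0.08)^7
= 20004 * 0.557847
= 11159.1634


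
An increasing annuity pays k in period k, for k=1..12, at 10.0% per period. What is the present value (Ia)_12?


(Ia)_n = sum_{k=1}^{n} k * v^k, v = 1/(1+i)
v = 0.909091
Sum computed term by term:
(Ia)_12 = 36.7149


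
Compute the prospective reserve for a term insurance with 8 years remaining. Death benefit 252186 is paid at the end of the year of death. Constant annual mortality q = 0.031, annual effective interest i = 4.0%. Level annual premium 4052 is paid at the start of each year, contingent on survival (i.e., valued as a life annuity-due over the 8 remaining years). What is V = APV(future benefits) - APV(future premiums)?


v = 1/(1+i) = 0.961538
APV(future benefits) per unit = sum_{k=0}^{7} k_p_x * q * v^(k+1) = 0.188634
APV(future benefits) = 252186 * 0.188634 = 47570.8284
Life annuity-due factor ä_{x:8} = sum_{k=0}^{7} k_p_x * v^k = 6.328363
APV(future premiums) = 4052 * 6.328363 = 25642.5271
V = 47570.8284 - 25642.5271
= 21928.3013


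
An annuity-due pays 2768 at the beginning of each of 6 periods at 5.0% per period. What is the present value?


PV_due = PMT * (1-(1+i)^(-n))/i * (1+i)
PV_immediate = 14049.5156
PV_due = 14049.5156 * 1.05
= 14751.9914


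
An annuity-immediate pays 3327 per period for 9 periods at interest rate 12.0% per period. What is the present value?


PV = PMT * (1 - (1+i)^(-n)) / i
= 3327 * (1 - (1+0.12)^(-9)) / 0.12
= 3327 * (1 - 0.36061) / 0.12
= 3327 * 5.32825
= 17727.0871


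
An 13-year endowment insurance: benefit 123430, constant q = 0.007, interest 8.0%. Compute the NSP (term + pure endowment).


Term component = 6598.1831
Pure endowment = 13_p_x * v^13 * benefit = 0.912726 * 0.367698 * 123430 = 41424.01
NSP = 48022.1931


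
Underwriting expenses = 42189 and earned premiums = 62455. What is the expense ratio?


Expense ratio = expenses / premiums
= 42189 / 62455
= 0.6755


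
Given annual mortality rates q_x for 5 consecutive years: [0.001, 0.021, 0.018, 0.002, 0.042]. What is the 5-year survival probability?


p_k = 1 - q_k for each year
Survival = product of (1 - q_k)
= 0.999 * 0.979 * 0.982 * 0.998 * 0.958
= 0.9182


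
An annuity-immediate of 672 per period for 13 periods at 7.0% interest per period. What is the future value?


FV = PMT * ((1+i)^n - 1) / i
= 672 * ((1.07)^13 - 1) / 0.07
= 672 * (2.409845 - 1) / 0.07
= 13534.512


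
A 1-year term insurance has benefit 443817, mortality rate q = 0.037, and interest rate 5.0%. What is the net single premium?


NSP = benefit * q * v
v = 1/(1+i) = 0.952381
NSP = 443817 * 0.037 * 0.952381
= 15639.2657


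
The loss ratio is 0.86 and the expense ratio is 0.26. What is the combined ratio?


Combined ratio = loss ratio + expense ratio
= 0.86 + 0.26
= 1.12


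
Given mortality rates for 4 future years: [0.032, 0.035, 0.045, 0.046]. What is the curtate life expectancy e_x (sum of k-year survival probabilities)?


e_x = sum_{k=1}^{n} k_p_x
k_p_x values:
  1_p_x = 0.968
  2_p_x = 0.93412
  3_p_x = 0.892085
  4_p_x = 0.851049
e_x = 3.6453


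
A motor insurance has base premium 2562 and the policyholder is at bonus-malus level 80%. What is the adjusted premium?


adjusted = base * BM_level / 100
= 2562 * 80 / 100
= 2562 * 0.8
= 2049.6


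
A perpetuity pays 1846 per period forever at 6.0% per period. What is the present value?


PV = PMT / i
= 1846 / 0.06
= 30766.6667


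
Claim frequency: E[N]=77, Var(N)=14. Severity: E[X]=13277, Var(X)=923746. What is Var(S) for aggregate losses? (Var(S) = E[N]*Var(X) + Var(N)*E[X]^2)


Var(S) = E[N]*Var(X) + Var(N)*E[X]^2
= 77*923746 + 14*13277^2
= 71128442 + 2467902206
= 2.5390e+09


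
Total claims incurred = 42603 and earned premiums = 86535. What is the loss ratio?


Loss ratio = claims / premiums
= 42603 / 86535
= 0.4923


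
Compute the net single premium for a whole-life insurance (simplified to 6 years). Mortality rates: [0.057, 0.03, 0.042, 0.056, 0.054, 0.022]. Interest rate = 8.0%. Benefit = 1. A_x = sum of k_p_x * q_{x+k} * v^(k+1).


v = 0.925926
Year 0: k_p_x=1.0, q=0.057, term=0.052778
Year 1: k_p_x=0.943, q=0.03, term=0.024254
Year 2: k_p_x=0.91471, q=0.042, term=0.030497
Year 3: k_p_x=0.876292, q=0.056, term=0.03607
Year 4: k_p_x=0.82722, q=0.054, term=0.030402
Year 5: k_p_x=0.78255, q=0.022, term=0.010849
A_x = 0.1848


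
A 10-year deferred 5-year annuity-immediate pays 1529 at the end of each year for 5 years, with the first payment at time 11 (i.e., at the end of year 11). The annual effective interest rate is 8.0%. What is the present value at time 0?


PV at time 10 of the 5-year annuity-immediate:
a_n = 1529 * (1-(1+0.08)^(-5))/0.08 = 6104.8536
Discount back 10 years to time 0:
PV = 6104.8536 * (1+0.08)^(-10)
= 6104.8536 * 0.463193
= 2827.7285


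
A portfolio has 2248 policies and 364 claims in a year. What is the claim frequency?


frequency = claims / policies
= 364 / 2248
= 0.1619


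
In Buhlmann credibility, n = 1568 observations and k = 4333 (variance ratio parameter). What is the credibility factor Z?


Z = n / (n + k)
= 1568 / (1568 + 4333)
= 1568 / 5901
= 0.2657


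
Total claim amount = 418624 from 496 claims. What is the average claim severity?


severity = total / number
= 418624 / 496
= 844.0


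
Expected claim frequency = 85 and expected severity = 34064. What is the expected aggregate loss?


E[S] = E[N] * E[X]
= 85 * 34064
= 2.8954e+06


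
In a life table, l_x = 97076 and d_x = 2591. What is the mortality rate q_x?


q_x = d_x / l_x
= 2591 / 97076
= 0.0267
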